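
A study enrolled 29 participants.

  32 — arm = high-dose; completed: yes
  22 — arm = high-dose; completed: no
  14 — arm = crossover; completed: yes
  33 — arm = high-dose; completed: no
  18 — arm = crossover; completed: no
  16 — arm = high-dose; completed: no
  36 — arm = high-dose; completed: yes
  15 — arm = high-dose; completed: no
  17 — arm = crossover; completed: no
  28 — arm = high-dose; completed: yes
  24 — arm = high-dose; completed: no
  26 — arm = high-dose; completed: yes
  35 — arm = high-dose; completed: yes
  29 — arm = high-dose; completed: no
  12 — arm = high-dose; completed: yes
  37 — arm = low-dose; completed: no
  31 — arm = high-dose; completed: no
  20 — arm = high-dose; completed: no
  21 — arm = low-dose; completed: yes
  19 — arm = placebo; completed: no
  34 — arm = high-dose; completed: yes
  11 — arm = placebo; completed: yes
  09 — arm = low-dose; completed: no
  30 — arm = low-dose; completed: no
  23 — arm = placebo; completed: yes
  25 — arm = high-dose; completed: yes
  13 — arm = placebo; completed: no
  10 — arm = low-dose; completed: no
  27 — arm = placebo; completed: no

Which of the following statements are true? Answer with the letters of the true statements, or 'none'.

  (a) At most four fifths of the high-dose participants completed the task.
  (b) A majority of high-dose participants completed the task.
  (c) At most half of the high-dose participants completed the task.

(a), (c)

|A| = 16, |A ∩ B| = 8, |A ∖ B| = 8.
(a) |A ∩ B| / |A| ≤ 4/5: holds.
(b) |A ∩ B| > |A ∖ B|: fails.
(c) |A ∩ B| ≤ |A ∖ B|: holds.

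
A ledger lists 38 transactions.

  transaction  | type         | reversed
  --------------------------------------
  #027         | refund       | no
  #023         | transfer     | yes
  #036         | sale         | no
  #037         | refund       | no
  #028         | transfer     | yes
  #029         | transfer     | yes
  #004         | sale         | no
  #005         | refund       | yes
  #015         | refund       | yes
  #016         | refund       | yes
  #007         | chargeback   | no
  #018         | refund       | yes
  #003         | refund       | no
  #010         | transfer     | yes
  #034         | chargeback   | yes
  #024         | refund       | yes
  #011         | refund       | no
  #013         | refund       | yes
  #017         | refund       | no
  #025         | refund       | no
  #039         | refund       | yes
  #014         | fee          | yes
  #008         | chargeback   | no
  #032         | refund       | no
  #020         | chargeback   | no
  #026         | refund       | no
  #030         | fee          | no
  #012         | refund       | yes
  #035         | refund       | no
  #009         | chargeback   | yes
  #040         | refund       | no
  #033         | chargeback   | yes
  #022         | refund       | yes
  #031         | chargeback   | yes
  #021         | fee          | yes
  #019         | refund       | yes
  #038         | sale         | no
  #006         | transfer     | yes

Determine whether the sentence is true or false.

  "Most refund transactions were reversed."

False

Truth condition: |A ∩ B| > |A ∖ B|.
|A| = 20, |A ∩ B| = 10, |A ∖ B| = 10.
10 = 10, so the statement is false.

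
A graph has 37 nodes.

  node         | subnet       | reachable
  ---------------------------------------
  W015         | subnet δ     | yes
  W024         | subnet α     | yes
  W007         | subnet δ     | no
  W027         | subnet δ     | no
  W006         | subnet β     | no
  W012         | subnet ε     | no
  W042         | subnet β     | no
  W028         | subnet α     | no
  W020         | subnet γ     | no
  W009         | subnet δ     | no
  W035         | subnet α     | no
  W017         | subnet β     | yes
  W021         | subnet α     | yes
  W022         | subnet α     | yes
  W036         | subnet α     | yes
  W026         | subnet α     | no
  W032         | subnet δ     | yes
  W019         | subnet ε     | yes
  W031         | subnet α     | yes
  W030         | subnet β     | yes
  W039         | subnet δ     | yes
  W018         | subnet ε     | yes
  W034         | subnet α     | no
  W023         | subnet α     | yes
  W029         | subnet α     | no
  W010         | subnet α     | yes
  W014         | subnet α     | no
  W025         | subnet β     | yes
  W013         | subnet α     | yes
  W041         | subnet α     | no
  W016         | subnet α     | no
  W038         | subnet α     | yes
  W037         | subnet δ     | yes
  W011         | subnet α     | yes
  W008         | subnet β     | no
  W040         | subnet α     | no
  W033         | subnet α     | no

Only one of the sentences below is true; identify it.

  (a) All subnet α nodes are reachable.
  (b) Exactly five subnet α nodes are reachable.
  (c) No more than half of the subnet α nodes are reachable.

(c)

|A| = 20, |A ∩ B| = 10, |A ∖ B| = 10.
(a) requires A ⊆ B, i.e. every element of A is in B (|A ∖ B| = 0): false.
(b) requires |A ∩ B| = 5: false.
(c) requires |A ∩ B| ≤ |A ∖ B|: true.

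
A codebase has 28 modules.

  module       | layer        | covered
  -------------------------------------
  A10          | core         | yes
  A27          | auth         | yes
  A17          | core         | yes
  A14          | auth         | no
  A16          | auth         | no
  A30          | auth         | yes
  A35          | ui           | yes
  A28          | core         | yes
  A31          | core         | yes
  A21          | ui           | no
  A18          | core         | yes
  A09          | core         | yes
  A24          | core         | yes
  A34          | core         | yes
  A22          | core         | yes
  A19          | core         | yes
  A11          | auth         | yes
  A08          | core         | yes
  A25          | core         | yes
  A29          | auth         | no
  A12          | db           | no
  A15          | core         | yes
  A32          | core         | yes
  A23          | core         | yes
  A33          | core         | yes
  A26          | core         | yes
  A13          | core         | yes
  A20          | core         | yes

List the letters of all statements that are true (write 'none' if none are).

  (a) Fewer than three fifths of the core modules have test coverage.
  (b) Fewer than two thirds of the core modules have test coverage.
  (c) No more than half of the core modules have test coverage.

|A| = 19, |A ∩ B| = 19, |A ∖ B| = 0.
(a) |A ∩ B| / |A| < 3/5: fails.
(b) |A ∩ B| / |A| < 2/3: fails.
(c) |A ∩ B| ≤ |A ∖ B|: fails.

none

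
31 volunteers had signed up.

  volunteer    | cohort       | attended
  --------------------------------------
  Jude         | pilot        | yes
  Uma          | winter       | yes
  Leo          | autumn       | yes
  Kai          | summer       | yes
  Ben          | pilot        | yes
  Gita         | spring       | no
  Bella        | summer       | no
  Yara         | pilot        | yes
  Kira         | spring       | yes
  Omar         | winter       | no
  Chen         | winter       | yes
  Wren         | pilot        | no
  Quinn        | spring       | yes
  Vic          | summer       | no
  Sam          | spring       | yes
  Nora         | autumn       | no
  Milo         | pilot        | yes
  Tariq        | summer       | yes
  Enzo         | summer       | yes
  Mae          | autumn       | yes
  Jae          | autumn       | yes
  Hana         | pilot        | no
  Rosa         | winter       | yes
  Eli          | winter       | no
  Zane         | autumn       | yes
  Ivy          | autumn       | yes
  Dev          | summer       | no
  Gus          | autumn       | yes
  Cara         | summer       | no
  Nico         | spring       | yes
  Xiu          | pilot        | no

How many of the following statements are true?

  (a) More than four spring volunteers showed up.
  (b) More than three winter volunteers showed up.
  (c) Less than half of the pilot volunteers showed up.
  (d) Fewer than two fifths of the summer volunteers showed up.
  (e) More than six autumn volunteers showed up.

0

(a) spring: |A| = 5, |A ∩ B| = 4; needs |A ∩ B| > 4 — false.
(b) winter: |A| = 5, |A ∩ B| = 3; needs |A ∩ B| > 3 — false.
(c) pilot: |A| = 7, |A ∩ B| = 4; needs |A ∩ B| < |A ∖ B| — false.
(d) summer: |A| = 7, |A ∩ B| = 3; needs |A ∩ B| / |A| < 2/5 — false.
(e) autumn: |A| = 7, |A ∩ B| = 6; needs |A ∩ B| > 6 — false.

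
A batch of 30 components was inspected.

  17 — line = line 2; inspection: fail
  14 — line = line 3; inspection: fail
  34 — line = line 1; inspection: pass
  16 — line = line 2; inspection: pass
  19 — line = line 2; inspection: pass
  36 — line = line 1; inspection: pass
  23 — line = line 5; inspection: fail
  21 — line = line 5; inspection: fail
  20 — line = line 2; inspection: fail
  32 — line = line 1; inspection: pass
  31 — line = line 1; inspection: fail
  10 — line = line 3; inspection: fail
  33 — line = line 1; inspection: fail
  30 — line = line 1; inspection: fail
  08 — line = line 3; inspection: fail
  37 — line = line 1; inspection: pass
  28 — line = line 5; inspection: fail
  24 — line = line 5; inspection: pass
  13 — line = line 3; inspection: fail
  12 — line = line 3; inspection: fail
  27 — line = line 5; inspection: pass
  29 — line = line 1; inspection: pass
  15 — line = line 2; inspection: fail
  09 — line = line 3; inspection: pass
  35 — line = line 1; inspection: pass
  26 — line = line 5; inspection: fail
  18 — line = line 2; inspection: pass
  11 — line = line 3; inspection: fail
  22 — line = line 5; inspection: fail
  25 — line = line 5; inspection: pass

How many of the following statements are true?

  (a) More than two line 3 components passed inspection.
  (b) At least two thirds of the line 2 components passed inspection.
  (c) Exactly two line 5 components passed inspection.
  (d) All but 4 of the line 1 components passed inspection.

0

(a) line 3: |A| = 7, |A ∩ B| = 1; needs |A ∩ B| > 2 — false.
(b) line 2: |A| = 6, |A ∩ B| = 3; needs |A ∩ B| / |A| ≥ 2/3 — false.
(c) line 5: |A| = 8, |A ∩ B| = 3; needs |A ∩ B| = 2 — false.
(d) line 1: |A| = 9, |A ∩ B| = 6; needs |A ∖ B| = 4 — false.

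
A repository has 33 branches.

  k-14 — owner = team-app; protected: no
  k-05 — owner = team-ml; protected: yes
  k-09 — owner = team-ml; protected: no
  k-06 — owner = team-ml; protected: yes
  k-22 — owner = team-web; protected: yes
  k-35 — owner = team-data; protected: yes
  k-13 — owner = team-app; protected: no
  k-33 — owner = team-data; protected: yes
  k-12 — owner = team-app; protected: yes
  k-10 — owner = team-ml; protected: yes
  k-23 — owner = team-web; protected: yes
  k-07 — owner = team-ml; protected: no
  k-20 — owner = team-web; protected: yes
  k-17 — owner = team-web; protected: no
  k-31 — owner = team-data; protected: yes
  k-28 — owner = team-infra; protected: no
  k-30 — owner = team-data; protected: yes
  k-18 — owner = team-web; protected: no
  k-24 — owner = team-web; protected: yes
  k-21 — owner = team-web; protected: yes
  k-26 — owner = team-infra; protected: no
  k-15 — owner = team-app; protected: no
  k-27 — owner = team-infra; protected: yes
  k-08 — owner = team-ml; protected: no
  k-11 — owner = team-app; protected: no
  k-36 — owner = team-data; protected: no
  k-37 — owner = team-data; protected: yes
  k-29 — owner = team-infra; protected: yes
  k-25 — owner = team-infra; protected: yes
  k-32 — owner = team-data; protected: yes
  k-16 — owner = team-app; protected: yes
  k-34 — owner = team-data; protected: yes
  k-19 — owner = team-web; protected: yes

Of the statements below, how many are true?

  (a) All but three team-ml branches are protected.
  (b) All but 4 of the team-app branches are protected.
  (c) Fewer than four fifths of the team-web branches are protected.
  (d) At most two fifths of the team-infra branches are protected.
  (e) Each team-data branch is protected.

3

(a) team-ml: |A| = 6, |A ∩ B| = 3; needs |A ∖ B| = 3 — true.
(b) team-app: |A| = 6, |A ∩ B| = 2; needs |A ∖ B| = 4 — true.
(c) team-web: |A| = 8, |A ∩ B| = 6; needs |A ∩ B| / |A| < 4/5 — true.
(d) team-infra: |A| = 5, |A ∩ B| = 3; needs |A ∩ B| / |A| ≤ 2/5 — false.
(e) team-data: |A| = 8, |A ∩ B| = 7; needs A ⊆ B, i.e. every element of A is in B (|A ∖ B| = 0) — false.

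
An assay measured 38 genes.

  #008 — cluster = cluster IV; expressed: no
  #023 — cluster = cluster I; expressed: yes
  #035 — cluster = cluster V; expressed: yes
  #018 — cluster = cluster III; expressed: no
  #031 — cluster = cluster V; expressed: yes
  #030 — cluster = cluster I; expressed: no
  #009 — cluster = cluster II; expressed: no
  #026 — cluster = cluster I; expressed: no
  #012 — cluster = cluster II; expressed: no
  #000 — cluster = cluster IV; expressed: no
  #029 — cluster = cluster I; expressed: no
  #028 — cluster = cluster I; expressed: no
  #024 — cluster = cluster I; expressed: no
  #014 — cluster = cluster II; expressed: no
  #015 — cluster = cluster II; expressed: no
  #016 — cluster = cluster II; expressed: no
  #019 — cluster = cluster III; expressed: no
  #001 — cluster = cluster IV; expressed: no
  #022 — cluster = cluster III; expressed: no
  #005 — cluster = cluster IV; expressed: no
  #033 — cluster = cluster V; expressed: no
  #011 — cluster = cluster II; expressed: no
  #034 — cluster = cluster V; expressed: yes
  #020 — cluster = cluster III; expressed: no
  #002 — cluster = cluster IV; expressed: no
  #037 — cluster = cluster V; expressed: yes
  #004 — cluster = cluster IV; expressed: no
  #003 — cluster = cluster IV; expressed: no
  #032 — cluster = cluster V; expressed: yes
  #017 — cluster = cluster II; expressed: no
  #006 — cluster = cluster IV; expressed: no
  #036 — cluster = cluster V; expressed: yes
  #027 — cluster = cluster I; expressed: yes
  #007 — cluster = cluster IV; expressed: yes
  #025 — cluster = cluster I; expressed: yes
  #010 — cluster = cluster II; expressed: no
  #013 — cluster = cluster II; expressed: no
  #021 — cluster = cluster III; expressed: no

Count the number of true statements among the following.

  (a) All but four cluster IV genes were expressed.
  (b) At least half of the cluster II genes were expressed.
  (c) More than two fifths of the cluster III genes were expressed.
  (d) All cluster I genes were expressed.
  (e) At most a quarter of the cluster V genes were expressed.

(a) cluster IV: |A| = 9, |A ∩ B| = 1; needs |A ∖ B| = 4 — false.
(b) cluster II: |A| = 9, |A ∩ B| = 0; needs |A ∩ B| ≥ |A ∖ B| — false.
(c) cluster III: |A| = 5, |A ∩ B| = 0; needs |A ∩ B| / |A| > 2/5 — false.
(d) cluster I: |A| = 8, |A ∩ B| = 3; needs A ⊆ B, i.e. every element of A is in B (|A ∖ B| = 0) — false.
(e) cluster V: |A| = 7, |A ∩ B| = 6; needs |A ∩ B| / |A| ≤ 1/4 — false.

0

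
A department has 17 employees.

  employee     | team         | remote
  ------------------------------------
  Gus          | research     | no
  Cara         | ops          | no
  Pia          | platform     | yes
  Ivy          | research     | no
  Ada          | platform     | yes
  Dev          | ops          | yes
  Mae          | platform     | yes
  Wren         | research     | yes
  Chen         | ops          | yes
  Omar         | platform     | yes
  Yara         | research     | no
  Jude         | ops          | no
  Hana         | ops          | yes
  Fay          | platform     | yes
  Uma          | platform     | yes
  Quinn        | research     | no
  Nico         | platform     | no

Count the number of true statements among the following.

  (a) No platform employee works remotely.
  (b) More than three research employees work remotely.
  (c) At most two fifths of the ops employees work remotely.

(a) platform: |A| = 7, |A ∩ B| = 6; needs A ∩ B = ∅ (|A ∩ B| = 0) — false.
(b) research: |A| = 5, |A ∩ B| = 1; needs |A ∩ B| > 3 — false.
(c) ops: |A| = 5, |A ∩ B| = 3; needs |A ∩ B| / |A| ≤ 2/5 — false.

0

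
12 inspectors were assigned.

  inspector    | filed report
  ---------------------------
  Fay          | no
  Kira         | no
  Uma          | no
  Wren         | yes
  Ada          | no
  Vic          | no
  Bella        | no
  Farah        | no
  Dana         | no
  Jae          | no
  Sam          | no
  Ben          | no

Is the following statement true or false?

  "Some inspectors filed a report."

True

The determiner here denotes the relation: A ∩ B ≠ ∅ (|A ∩ B| ≥ 1).
A (the restrictor) = {Fay, Kira, Uma, Wren, Ada, Vic, Bella, Farah, Dana, Jae, Sam, Ben}, |A| = 12.
A ∩ B = {Wren}, so |A ∩ B| = 1.
So the statement is true.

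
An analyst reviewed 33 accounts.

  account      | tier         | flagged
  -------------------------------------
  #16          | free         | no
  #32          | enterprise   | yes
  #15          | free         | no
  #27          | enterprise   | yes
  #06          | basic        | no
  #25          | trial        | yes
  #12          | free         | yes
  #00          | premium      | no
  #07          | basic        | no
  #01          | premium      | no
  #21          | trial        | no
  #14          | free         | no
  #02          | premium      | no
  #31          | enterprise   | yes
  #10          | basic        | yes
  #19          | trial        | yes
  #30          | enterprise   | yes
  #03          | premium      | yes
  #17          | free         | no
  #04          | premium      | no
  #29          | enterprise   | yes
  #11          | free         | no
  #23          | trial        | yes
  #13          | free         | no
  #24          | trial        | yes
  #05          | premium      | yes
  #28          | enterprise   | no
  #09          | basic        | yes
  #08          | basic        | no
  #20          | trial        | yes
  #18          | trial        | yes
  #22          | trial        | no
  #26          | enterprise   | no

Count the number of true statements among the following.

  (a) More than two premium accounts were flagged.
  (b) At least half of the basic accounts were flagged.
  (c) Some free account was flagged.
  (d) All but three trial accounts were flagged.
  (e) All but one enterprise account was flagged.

1

(a) premium: |A| = 6, |A ∩ B| = 2; needs |A ∩ B| > 2 — false.
(b) basic: |A| = 5, |A ∩ B| = 2; needs |A ∩ B| ≥ |A ∖ B| — false.
(c) free: |A| = 7, |A ∩ B| = 1; needs A ∩ B ≠ ∅ (|A ∩ B| ≥ 1) — true.
(d) trial: |A| = 8, |A ∩ B| = 6; needs |A ∖ B| = 3 — false.
(e) enterprise: |A| = 7, |A ∩ B| = 5; needs |A ∖ B| = 1 — false.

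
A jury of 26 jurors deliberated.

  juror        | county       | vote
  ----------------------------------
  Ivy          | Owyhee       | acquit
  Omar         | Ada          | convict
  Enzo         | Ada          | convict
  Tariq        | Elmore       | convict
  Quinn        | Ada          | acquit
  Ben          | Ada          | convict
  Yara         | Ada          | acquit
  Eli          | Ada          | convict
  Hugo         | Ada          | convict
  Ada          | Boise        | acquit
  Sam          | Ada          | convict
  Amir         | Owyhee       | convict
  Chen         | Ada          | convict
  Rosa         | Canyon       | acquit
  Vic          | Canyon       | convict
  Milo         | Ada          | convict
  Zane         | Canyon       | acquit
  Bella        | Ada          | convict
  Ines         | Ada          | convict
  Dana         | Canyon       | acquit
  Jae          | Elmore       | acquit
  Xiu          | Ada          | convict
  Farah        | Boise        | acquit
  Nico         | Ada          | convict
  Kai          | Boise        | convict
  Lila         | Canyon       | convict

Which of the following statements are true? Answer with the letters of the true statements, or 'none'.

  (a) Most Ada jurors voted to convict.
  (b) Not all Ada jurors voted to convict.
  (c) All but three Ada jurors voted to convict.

(a), (b)

|A| = 14, |A ∩ B| = 12, |A ∖ B| = 2.
(a) |A ∩ B| > |A ∖ B|: holds.
(b) A ⊄ B (|A ∖ B| ≥ 1): holds.
(c) |A ∖ B| = 3: fails.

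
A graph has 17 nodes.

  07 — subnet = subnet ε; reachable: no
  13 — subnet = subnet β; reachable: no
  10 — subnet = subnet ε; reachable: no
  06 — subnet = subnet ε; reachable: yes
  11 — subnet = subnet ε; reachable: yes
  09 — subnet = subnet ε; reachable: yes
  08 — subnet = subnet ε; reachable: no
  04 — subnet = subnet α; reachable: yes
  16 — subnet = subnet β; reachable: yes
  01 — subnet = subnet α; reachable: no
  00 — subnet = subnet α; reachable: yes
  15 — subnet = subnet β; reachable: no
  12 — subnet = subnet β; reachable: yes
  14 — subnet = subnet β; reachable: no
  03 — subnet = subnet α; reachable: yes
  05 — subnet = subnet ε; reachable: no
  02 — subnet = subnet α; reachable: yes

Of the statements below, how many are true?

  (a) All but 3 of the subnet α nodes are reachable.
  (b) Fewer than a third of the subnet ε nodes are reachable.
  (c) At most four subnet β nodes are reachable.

(a) subnet α: |A| = 5, |A ∩ B| = 4; needs |A ∖ B| = 3 — false.
(b) subnet ε: |A| = 7, |A ∩ B| = 3; needs |A ∩ B| / |A| < 1/3 — false.
(c) subnet β: |A| = 5, |A ∩ B| = 2; needs |A ∩ B| ≤ 4 — true.

1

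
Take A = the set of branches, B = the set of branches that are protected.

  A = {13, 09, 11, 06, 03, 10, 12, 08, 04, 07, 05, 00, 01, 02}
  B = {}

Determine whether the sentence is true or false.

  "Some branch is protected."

False

'Some branch is protected' holds iff A ∩ B ≠ ∅ (|A ∩ B| ≥ 1).
A (the restrictor) = {13, 09, 11, 06, 03, 10, 12, 08, 04, 07, 05, 00, 01, 02}, |A| = 14.
A ∩ B = {}, so |A ∩ B| = 0.
So the statement is false.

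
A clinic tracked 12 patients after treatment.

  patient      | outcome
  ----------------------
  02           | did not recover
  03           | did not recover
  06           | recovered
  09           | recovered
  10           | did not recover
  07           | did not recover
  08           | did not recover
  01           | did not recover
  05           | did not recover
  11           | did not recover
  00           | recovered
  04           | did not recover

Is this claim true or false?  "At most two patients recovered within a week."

'At most two patients recovered within a week' holds iff |A ∩ B| ≤ 2.
A (the restrictor) = {02, 03, 06, 09, 10, 07, 08, 01, 05, 11, 00, 04}, |A| = 12.
A ∩ B = {06, 09, 00}, so |A ∩ B| = 3.
|A ∩ B| = 3, so the statement is false.

False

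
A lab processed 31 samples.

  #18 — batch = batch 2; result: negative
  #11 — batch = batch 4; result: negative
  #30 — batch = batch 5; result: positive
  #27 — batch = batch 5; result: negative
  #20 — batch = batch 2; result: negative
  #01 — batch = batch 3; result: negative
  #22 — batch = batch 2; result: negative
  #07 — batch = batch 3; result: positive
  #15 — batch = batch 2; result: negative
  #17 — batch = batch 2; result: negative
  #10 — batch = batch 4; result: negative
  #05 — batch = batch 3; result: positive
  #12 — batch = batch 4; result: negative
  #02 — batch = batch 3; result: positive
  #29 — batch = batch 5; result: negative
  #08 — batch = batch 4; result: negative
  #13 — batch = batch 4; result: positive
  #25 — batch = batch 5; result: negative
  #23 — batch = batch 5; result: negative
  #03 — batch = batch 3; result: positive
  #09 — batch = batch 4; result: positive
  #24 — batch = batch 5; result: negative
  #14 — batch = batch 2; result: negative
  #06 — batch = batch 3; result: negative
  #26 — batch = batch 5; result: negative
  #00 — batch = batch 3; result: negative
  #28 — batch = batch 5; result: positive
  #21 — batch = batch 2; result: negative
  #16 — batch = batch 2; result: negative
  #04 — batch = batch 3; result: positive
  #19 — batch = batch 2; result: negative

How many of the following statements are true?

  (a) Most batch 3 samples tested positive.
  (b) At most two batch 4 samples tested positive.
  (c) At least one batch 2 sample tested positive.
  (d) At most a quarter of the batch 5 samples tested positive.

3

(a) batch 3: |A| = 8, |A ∩ B| = 5; needs |A ∩ B| > |A ∖ B| — true.
(b) batch 4: |A| = 6, |A ∩ B| = 2; needs |A ∩ B| ≤ 2 — true.
(c) batch 2: |A| = 9, |A ∩ B| = 0; needs A ∩ B ≠ ∅ (|A ∩ B| ≥ 1) — false.
(d) batch 5: |A| = 8, |A ∩ B| = 2; needs |A ∩ B| / |A| ≤ 1/4 — true.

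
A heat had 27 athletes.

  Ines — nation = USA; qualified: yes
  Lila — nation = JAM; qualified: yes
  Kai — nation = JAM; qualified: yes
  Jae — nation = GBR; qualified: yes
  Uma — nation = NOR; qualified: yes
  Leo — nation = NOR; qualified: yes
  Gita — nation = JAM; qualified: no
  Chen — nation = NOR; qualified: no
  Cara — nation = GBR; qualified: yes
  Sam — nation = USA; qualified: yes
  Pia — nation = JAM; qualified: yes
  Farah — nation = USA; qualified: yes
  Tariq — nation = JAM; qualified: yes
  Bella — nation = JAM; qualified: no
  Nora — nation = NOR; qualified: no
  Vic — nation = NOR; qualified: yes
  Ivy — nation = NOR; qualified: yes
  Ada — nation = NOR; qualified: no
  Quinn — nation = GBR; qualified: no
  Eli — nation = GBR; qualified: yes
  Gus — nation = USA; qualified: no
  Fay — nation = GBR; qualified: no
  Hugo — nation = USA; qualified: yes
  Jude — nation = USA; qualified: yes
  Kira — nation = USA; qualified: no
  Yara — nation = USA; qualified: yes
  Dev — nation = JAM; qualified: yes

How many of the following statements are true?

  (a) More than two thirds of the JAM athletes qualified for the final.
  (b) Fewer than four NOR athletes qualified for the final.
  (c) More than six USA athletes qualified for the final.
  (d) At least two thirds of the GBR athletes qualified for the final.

1

(a) JAM: |A| = 7, |A ∩ B| = 5; needs |A ∩ B| / |A| > 2/3 — true.
(b) NOR: |A| = 7, |A ∩ B| = 4; needs |A ∩ B| < 4 — false.
(c) USA: |A| = 8, |A ∩ B| = 6; needs |A ∩ B| > 6 — false.
(d) GBR: |A| = 5, |A ∩ B| = 3; needs |A ∩ B| / |A| ≥ 2/3 — false.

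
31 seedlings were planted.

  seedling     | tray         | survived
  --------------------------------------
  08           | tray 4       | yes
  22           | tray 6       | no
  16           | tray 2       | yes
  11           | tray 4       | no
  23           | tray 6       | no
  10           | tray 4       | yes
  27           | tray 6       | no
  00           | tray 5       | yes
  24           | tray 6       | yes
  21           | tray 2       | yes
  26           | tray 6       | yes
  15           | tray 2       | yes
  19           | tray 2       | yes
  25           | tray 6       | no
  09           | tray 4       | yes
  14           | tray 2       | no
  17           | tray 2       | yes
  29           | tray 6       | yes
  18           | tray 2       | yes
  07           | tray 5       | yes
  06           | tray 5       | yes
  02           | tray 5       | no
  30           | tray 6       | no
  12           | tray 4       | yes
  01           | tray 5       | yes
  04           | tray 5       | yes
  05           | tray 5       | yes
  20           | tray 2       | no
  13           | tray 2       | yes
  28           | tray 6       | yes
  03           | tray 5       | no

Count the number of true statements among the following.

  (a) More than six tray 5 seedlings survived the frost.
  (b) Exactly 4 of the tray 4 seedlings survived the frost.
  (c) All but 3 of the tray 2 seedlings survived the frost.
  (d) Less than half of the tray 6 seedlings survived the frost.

2

(a) tray 5: |A| = 8, |A ∩ B| = 6; needs |A ∩ B| > 6 — false.
(b) tray 4: |A| = 5, |A ∩ B| = 4; needs |A ∩ B| = 4 — true.
(c) tray 2: |A| = 9, |A ∩ B| = 7; needs |A ∖ B| = 3 — false.
(d) tray 6: |A| = 9, |A ∩ B| = 4; needs |A ∩ B| < |A ∖ B| — true.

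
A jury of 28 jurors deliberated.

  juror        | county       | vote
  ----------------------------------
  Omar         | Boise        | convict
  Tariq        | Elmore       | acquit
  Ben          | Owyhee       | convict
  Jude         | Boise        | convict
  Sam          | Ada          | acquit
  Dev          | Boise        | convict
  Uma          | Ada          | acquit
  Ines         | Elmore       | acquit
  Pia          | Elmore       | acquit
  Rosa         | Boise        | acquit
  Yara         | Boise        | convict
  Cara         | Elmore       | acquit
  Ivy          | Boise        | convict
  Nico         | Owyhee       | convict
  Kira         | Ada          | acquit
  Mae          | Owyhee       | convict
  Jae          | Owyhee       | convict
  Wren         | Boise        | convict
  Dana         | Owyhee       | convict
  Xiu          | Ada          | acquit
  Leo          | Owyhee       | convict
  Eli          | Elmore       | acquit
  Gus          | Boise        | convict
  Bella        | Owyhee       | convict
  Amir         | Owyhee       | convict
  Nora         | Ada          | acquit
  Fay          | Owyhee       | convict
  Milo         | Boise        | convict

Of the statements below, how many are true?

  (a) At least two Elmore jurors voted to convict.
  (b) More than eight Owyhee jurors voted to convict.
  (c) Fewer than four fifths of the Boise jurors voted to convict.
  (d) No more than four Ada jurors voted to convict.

2

(a) Elmore: |A| = 5, |A ∩ B| = 0; needs |A ∩ B| ≥ 2 — false.
(b) Owyhee: |A| = 9, |A ∩ B| = 9; needs |A ∩ B| > 8 — true.
(c) Boise: |A| = 9, |A ∩ B| = 8; needs |A ∩ B| / |A| < 4/5 — false.
(d) Ada: |A| = 5, |A ∩ B| = 0; needs |A ∩ B| ≤ 4 — true.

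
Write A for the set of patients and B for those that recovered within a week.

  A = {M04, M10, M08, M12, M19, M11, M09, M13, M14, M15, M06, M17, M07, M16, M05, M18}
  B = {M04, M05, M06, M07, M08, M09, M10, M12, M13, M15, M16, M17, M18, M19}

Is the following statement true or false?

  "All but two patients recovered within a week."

'All but two patients recovered within a week' holds iff |A ∖ B| = 2.
|A| = 16, |A ∩ B| = 14, |A ∖ B| = 2.
|A ∖ B| = 2, so the statement is true.

True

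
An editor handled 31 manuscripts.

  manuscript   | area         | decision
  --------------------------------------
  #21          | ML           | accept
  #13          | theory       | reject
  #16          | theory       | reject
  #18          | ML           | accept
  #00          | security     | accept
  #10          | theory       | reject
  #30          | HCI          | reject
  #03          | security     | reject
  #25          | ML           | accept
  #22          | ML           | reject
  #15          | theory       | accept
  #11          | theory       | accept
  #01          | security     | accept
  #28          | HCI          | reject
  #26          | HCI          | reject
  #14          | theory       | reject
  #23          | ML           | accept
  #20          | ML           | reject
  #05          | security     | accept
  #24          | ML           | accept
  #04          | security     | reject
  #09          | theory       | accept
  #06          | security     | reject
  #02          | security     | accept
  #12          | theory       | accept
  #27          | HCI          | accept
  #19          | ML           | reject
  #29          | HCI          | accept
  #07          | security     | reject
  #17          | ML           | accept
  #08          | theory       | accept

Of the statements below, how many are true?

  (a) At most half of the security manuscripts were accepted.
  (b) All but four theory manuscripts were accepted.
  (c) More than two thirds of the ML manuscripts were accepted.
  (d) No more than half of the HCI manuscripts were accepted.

(a) security: |A| = 8, |A ∩ B| = 4; needs |A ∩ B| ≤ |A ∖ B| — true.
(b) theory: |A| = 9, |A ∩ B| = 5; needs |A ∖ B| = 4 — true.
(c) ML: |A| = 9, |A ∩ B| = 6; needs |A ∩ B| / |A| > 2/3 — false.
(d) HCI: |A| = 5, |A ∩ B| = 2; needs |A ∩ B| ≤ |A ∖ B| — true.

3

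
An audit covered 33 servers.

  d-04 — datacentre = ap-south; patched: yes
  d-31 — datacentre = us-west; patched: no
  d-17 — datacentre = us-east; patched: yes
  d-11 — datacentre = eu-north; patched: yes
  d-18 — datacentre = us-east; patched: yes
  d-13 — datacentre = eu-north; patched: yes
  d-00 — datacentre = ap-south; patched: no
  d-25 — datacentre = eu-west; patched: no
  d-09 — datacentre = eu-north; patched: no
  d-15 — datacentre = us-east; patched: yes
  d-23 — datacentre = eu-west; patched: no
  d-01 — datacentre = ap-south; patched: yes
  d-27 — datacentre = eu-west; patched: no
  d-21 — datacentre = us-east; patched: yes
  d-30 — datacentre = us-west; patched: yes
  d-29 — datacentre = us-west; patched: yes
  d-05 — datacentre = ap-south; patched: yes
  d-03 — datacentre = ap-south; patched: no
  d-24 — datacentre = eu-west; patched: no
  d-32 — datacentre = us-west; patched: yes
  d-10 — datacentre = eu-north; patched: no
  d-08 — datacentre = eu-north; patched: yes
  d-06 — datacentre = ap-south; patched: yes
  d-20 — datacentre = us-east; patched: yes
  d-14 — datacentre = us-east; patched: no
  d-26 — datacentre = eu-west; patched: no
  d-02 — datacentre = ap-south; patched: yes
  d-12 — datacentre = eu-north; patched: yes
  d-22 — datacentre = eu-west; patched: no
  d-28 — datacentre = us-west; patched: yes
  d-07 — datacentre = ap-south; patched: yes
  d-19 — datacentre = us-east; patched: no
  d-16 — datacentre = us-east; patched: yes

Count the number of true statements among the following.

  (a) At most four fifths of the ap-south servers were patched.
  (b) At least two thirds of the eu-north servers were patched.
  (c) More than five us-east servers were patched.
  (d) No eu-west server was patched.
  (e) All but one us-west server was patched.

5

(a) ap-south: |A| = 8, |A ∩ B| = 6; needs |A ∩ B| / |A| ≤ 4/5 — true.
(b) eu-north: |A| = 6, |A ∩ B| = 4; needs |A ∩ B| / |A| ≥ 2/3 — true.
(c) us-east: |A| = 8, |A ∩ B| = 6; needs |A ∩ B| > 5 — true.
(d) eu-west: |A| = 6, |A ∩ B| = 0; needs A ∩ B = ∅ (|A ∩ B| = 0) — true.
(e) us-west: |A| = 5, |A ∩ B| = 4; needs |A ∖ B| = 1 — true.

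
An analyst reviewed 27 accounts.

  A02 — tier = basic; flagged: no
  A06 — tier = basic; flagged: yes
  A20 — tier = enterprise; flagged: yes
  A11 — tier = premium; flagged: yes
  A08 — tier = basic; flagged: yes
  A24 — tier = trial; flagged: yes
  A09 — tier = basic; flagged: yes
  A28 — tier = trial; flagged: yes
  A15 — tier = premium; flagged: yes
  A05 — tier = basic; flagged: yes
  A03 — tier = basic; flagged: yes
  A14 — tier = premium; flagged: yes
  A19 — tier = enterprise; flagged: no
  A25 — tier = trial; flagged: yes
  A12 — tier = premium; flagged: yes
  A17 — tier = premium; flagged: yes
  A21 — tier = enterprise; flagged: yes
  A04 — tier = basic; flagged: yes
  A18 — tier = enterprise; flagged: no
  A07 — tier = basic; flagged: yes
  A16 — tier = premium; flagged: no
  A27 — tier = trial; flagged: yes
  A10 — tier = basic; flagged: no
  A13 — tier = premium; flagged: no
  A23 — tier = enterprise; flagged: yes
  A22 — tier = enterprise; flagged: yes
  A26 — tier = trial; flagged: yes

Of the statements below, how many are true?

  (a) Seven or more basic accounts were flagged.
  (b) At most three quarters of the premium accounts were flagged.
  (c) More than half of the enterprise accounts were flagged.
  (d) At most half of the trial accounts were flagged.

3

(a) basic: |A| = 9, |A ∩ B| = 7; needs |A ∩ B| ≥ 7 — true.
(b) premium: |A| = 7, |A ∩ B| = 5; needs |A ∩ B| / |A| ≤ 3/4 — true.
(c) enterprise: |A| = 6, |A ∩ B| = 4; needs |A ∩ B| > |A ∖ B| — true.
(d) trial: |A| = 5, |A ∩ B| = 5; needs |A ∩ B| ≤ |A ∖ B| — false.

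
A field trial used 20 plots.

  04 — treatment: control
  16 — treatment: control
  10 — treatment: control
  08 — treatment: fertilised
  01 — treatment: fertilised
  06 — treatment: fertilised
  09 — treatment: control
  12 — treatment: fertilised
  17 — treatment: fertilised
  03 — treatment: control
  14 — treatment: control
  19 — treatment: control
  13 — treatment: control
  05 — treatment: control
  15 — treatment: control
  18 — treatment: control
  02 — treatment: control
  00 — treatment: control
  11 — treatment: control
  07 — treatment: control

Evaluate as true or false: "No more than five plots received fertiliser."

True

Truth condition: |A ∩ B| ≤ 5.
|A| = 20, |A ∩ B| = 5, |A ∖ B| = 15.
|A ∩ B| = 5, so the statement is true.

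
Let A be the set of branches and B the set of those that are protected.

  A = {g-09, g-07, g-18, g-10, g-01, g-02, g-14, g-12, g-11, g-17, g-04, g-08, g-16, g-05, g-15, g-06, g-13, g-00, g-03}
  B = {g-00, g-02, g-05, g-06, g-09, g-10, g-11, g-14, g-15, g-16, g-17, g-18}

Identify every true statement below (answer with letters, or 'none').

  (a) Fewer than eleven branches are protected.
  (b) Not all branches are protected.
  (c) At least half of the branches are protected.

|A| = 19, |A ∩ B| = 12, |A ∖ B| = 7.
(a) |A ∩ B| < 11: fails.
(b) A ⊄ B (|A ∖ B| ≥ 1): holds.
(c) |A ∩ B| ≥ |A ∖ B|: holds.

(b), (c)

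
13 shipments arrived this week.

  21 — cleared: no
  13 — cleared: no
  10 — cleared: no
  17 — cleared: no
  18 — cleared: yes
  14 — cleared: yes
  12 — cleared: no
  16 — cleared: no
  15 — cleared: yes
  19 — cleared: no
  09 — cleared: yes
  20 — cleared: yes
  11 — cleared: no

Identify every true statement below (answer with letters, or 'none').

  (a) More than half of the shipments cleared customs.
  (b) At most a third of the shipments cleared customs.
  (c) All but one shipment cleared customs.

|A| = 13, |A ∩ B| = 5, |A ∖ B| = 8.
(a) |A ∩ B| > |A ∖ B|: fails.
(b) |A ∩ B| / |A| ≤ 1/3: fails.
(c) |A ∖ B| = 1: fails.

none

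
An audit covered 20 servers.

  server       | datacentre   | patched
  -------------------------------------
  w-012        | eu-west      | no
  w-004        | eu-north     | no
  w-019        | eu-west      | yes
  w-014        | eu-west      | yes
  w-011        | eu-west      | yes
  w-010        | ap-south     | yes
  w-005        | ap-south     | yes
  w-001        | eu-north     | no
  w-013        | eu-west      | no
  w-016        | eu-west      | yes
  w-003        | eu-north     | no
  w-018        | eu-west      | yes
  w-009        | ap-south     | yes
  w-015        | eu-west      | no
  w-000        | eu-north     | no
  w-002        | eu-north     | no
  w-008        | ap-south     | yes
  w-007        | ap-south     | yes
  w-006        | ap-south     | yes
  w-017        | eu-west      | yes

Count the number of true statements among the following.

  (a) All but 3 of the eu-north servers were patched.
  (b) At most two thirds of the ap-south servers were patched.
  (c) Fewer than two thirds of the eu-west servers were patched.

(a) eu-north: |A| = 5, |A ∩ B| = 0; needs |A ∖ B| = 3 — false.
(b) ap-south: |A| = 6, |A ∩ B| = 6; needs |A ∩ B| / |A| ≤ 2/3 — false.
(c) eu-west: |A| = 9, |A ∩ B| = 6; needs |A ∩ B| / |A| < 2/3 — false.

0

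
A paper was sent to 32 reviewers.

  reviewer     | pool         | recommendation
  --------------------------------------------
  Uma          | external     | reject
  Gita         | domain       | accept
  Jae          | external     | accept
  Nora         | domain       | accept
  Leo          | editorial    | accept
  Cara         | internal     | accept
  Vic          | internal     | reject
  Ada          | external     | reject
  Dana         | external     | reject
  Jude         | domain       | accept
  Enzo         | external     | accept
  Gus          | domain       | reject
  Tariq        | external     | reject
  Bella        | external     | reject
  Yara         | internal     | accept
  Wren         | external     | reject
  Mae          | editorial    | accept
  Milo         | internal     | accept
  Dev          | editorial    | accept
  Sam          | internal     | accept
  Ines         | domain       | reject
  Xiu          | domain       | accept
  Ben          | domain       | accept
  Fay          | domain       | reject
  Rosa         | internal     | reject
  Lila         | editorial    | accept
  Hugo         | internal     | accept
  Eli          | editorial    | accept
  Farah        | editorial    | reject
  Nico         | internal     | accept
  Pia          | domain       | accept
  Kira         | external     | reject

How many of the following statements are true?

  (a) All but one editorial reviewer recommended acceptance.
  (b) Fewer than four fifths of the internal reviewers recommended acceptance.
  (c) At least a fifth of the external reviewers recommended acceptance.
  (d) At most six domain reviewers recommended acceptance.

4

(a) editorial: |A| = 6, |A ∩ B| = 5; needs |A ∖ B| = 1 — true.
(b) internal: |A| = 8, |A ∩ B| = 6; needs |A ∩ B| / |A| < 4/5 — true.
(c) external: |A| = 9, |A ∩ B| = 2; needs |A ∩ B| / |A| ≥ 1/5 — true.
(d) domain: |A| = 9, |A ∩ B| = 6; needs |A ∩ B| ≤ 6 — true.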